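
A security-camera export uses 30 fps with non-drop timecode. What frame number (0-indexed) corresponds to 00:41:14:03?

frame 74223

Total seconds to the label: (0 × 3600 + 41 × 60 + 14) = 2474.
Frame index = 2474 × 30 + 3 = 74223.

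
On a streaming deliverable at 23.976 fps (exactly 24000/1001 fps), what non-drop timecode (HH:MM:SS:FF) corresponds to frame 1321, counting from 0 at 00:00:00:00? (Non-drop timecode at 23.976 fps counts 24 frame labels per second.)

1321 ÷ 24 = 55 full seconds, remainder 1 frame.
55 s = 0 h 0 min 55 s.
Timecode: 00:00:55:01.

00:00:55:01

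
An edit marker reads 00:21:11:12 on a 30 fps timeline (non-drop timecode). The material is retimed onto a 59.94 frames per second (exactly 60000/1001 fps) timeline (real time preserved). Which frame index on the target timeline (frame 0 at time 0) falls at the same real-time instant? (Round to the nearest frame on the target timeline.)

Source frame index: (0×3600 + 21×60 + 11) × 30 + 12 = 38142.
Real time: 38142 / (30) = 6357/5 s.
Target frame: (6357/5) × (60000/1001) = 5868000/77 ≈ 76207.792 → 76208.

frame 76208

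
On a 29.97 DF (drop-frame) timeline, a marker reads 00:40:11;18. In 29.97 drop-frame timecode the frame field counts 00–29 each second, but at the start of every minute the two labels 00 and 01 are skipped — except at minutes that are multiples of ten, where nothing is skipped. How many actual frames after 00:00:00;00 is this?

As if non-drop at 30 labels/s: (0 × 3600 + 40 × 60 + 11) × 30 + 18 = 72348.
Minute boundaries passed: 40; those not divisible by 10: 40 − 4 = 36; dropped labels = 2 × 36 = 72.
Actual frame index = 72348 − 72 = 72276.

72276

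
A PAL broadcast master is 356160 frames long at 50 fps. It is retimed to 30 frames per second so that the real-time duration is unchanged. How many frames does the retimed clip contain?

Target frames = source frames × (target rate / source rate) = 356160 × (30)/(50) = 356160 × 3/5 = 213696.

213696 frames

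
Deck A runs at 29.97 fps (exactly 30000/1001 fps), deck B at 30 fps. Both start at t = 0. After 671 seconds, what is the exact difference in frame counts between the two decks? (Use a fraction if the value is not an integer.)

A emits 30000/1001 × 671 = 1830000/91 frames; B emits 30 × 671 = 20130.
Difference = 1830/91 frames (≈ 20.1099); B is ahead of A.

1830/91 frames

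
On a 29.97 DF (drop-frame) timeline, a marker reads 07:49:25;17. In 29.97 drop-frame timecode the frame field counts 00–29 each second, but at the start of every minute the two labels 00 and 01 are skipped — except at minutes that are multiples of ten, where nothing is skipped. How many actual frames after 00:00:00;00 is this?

844121

As if non-drop at 30 labels/s: (7 × 3600 + 49 × 60 + 25) × 30 + 17 = 844967.
Minute boundaries passed: 469; those not divisible by 10: 469 − 46 = 423; dropped labels = 2 × 423 = 846.
Actual frame index = 844967 − 846 = 844121.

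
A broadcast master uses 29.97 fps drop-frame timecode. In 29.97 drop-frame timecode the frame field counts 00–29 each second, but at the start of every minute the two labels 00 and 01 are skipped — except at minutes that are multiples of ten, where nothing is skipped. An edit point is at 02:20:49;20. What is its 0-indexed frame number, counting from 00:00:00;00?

Complete 10-minute blocks: 14, each 17982 frames → 251748.
Remaining 0 whole minutes in the current block: 0 frames.
Within the current minute: 49 × 30 + 20 = 1490. Total = 251748 + 0 + 1490 = 253238.

253238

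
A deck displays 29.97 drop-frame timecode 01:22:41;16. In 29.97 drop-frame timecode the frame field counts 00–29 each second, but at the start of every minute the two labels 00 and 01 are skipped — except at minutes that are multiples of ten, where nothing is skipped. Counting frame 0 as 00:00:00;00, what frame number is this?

148698

Complete 10-minute blocks: 8, each 17982 frames → 143856.
Remaining 2 whole minutes in the current block: 1800 + 1 × 1798 = 3598 frames.
Within the current minute: 41 × 30 + 16 − 2 = 1244 (labels ;00/;01 skipped at this minute). Total = 143856 + 3598 + 1244 = 148698.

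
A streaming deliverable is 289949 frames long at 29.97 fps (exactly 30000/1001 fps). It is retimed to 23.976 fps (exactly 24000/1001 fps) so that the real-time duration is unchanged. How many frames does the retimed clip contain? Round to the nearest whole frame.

231959 frames

Frames at target rate = 289949 × (24000/1001) / (30000/1001) = 1159796/5 ≈ 231959.200.
Nearest whole frame: 231959.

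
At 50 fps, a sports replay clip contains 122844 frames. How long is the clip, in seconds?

Running time = 122844 / (50) = 2456.88 s.

2456.88 seconds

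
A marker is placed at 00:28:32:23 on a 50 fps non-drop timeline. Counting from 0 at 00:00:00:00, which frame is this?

frame 85623

Total seconds to the label: (0 × 3600 + 28 × 60 + 32) = 1712.
Frame index = 1712 × 50 + 23 = 85623.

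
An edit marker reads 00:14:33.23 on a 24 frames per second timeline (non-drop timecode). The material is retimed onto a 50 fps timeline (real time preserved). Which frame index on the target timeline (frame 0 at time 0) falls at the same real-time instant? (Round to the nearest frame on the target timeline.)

Source frame index: (0×3600 + 14×60 + 33) × 24 + 23 = 20975.
Real time: 20975 / (24) = 20975/24 s.
Target frame: (20975/24) × (50) = 524375/12 ≈ 43697.917 → 43698.

frame 43698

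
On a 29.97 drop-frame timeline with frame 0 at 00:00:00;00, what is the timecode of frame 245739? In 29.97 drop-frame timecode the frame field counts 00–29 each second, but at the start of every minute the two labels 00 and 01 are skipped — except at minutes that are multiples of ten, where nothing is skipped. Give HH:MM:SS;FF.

02:16:39;15

Each 10-minute DF block holds 10 × 60 × 30 − 9 × 2 = 17982 frames. 245739 ÷ 17982 → 13 full blocks, remainder 11973.
Within the partial block the first minute is 1800 frames and each further minute 1798, so 6 further minute boundaries passed. Total skipped labels = 18 × 13 + 2 × 6 = 246.
Non-drop label index = 245739 + 246 = 245985; at 30 labels/s that is 02:16:39:15, i.e. DF 02:16:39;15.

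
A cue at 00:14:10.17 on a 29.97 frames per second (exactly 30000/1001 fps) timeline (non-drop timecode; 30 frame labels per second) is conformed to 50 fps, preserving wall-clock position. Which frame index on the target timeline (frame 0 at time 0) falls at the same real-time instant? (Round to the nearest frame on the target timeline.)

Source frame index: (0×3600 + 14×60 + 10) × 30 + 17 = 25517.
Real time: 25517 / (30000/1001) = 25542517/30000 s.
Target frame: (25542517/30000) × (50) = 25542517/600 ≈ 42570.862 → 42571.

frame 42571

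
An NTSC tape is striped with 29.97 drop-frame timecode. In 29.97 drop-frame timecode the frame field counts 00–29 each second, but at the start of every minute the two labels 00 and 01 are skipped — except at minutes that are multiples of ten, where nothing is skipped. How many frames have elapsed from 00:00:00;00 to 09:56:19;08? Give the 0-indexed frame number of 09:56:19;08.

Complete 10-minute blocks: 59, each 17982 frames → 1060938.
Remaining 6 whole minutes in the current block: 1800 + 5 × 1798 = 10790 frames.
Within the current minute: 19 × 30 + 8 − 2 = 576 (labels ;00/;01 skipped at this minute). Total = 1060938 + 10790 + 576 = 1072304.

1072304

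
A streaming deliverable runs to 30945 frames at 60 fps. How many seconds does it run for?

Running time = 30945 / (60) = 515.75 s.

515.75 seconds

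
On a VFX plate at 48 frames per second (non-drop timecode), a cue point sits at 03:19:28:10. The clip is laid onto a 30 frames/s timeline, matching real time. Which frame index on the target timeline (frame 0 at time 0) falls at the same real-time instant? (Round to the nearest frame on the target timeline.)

frame 359046

Source frame index: (3×3600 + 19×60 + 28) × 48 + 10 = 574474.
Real time: 574474 / (48) = 287237/24 s.
Target frame: (287237/24) × (30) = 1436185/4 ≈ 359046.250 → 359046.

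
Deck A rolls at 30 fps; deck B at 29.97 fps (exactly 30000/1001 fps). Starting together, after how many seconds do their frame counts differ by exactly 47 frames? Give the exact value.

47047/30 seconds

The gap grows by |30000/1001 − 30| = 30/1001 frames per second.
Time for a 47-frame gap: 47 ÷ (30/1001) = 47047/30 s.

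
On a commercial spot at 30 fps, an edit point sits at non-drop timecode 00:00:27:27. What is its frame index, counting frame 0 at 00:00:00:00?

Total seconds to the label: (0 × 3600 + 0 × 60 + 27) = 27.
Frame index = 27 × 30 + 27 = 837.

837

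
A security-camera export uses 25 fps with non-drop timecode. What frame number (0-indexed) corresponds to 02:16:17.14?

frame 204439

Total seconds to the label: (2 × 3600 + 16 × 60 + 17) = 8177.
Frame index = 8177 × 25 + 14 = 204439.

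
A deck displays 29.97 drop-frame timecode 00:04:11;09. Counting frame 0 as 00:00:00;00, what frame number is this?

7531

Complete 10-minute blocks: 0, each 17982 frames → 0.
Remaining 4 whole minutes in the current block: 1800 + 3 × 1798 = 7194 frames.
Within the current minute: 11 × 30 + 9 − 2 = 337 (labels ;00/;01 skipped at this minute). Total = 0 + 7194 + 337 = 7531.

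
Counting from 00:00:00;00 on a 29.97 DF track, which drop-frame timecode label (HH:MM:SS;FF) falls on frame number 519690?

Ten DF minutes hold 17982 frames, so frame 519690 lies in block 28 (frames 503496–521477) with 16194 frames into that block.
The block's first minute is 1800 frames and the rest 1798 each; 16194 frames reaches minute 9, so 28 × 18 + 9 × 2 = 522 labels have been skipped so far.
Adding those back, label number 519690 + 522 = 520212 at 30 labels/s is 17340 s + 12 f = 4 h 49 min 0 s frame 12, i.e. 04:49:00;12.

04:49:00;12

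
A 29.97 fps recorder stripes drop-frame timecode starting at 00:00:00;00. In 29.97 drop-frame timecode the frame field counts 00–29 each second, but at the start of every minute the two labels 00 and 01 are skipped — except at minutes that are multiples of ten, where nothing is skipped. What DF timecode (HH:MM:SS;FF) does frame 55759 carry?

00:31:00;15

Ten DF minutes hold 17982 frames, so frame 55759 lies in block 3 (frames 53946–71927) with 1813 frames into that block.
The block's first minute is 1800 frames and the rest 1798 each; 1813 frames reaches minute 1, so 3 × 18 + 1 × 2 = 56 labels have been skipped so far.
Adding those back, label number 55759 + 56 = 55815 at 30 labels/s is 1860 s + 15 f = 0 h 31 min 0 s frame 15, i.e. 00:31:00;15.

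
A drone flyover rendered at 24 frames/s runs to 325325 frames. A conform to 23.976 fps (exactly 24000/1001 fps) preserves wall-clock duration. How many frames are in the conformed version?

Target frames = source frames × (target rate / source rate) = 325325 × (24000/1001)/(24) = 325325 × 1000/1001 = 325000.

325000 frames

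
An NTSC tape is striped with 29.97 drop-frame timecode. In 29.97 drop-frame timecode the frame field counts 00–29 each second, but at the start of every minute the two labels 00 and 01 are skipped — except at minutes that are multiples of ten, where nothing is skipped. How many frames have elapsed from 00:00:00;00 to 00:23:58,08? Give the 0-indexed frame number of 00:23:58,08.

Complete 10-minute blocks: 2, each 17982 frames → 35964.
Remaining 3 whole minutes in the current block: 1800 + 2 × 1798 = 5396 frames.
Within the current minute: 58 × 30 + 8 − 2 = 1746 (labels ;00/;01 skipped at this minute). Total = 35964 + 5396 + 1746 = 43106.

43106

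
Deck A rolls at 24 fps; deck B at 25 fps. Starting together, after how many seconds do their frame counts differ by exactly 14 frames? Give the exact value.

The gap grows by |25 − 24| = 1 frame per second.
Time for a 14-frame gap: 14 ÷ (1) = 14 s.

14 seconds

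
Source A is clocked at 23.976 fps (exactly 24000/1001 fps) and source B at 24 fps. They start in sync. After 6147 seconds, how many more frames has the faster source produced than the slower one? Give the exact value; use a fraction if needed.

147528/1001 frames

A emits 24000/1001 × 6147 = 147528000/1001 frames; B emits 24 × 6147 = 147528.
Difference = 147528/1001 frames (≈ 147.3806); B is ahead of A.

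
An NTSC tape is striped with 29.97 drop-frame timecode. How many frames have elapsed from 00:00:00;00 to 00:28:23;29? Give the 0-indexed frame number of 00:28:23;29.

51067

Complete 10-minute blocks: 2, each 17982 frames → 35964.
Remaining 8 whole minutes in the current block: 1800 + 7 × 1798 = 14386 frames.
Within the current minute: 23 × 30 + 29 − 2 = 717 (labels ;00/;01 skipped at this minute). Total = 35964 + 14386 + 717 = 51067.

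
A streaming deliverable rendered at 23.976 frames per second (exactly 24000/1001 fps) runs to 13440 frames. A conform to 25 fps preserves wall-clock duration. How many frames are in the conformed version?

14014 frames

Target frames = source frames × (target rate / source rate) = 13440 × (25)/(24000/1001) = 13440 × 1001/960 = 14014.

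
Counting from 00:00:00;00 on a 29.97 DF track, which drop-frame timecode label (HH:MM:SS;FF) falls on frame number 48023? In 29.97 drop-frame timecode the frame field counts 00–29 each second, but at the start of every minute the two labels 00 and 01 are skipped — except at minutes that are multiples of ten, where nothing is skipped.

Ten DF minutes hold 17982 frames, so frame 48023 lies in block 2 (frames 35964–53945) with 12059 frames into that block.
The block's first minute is 1800 frames and the rest 1798 each; 12059 frames reaches minute 6, so 2 × 18 + 6 × 2 = 48 labels have been skipped so far.
Adding those back, label number 48023 + 48 = 48071 at 30 labels/s is 1602 s + 11 f = 0 h 26 min 42 s frame 11, i.e. 00:26:42;11.

00:26:42;11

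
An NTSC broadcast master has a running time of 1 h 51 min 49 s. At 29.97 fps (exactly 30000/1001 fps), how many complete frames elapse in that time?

201068 frames

1 h 51 min 49 s = 6709 s.
Frames = 6709 × 30000/1001 = 201270000/1001 ≈ 201068.9311.
Complete frames: 201068.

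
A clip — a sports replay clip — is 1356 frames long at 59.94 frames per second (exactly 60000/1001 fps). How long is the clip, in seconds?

22.6226 seconds

Running time = 1356 / (60000/1001) = 22.6226 s.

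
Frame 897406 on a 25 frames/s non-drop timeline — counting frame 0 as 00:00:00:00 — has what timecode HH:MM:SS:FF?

897406 ÷ 25 = 35896 full seconds, remainder 6 frames.
35896 s = 9 h 58 min 16 s.
Timecode: 09:58:16:06.

09:58:16:06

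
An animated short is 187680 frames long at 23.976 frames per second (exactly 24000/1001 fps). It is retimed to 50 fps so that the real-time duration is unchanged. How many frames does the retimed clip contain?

391391 frames

Target frames = source frames × (target rate / source rate) = 187680 × (50)/(24000/1001) = 187680 × 1001/480 = 391391.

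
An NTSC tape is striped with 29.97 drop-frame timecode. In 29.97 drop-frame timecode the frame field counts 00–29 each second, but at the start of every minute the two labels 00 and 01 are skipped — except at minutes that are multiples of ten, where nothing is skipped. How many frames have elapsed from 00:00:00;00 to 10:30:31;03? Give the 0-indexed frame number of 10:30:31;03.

As if non-drop at 30 labels/s: (10 × 3600 + 30 × 60 + 31) × 30 + 3 = 1134933.
Minute boundaries passed: 630; those not divisible by 10: 630 − 63 = 567; dropped labels = 2 × 567 = 1134.
Actual frame index = 1134933 − 1134 = 1133799.

1133799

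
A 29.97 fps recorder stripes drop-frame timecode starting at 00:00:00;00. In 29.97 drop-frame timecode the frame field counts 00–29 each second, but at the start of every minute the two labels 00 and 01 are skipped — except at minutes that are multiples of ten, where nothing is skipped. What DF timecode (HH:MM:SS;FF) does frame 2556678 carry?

23:41:47;26

Each 10-minute DF block holds 10 × 60 × 30 − 9 × 2 = 17982 frames. 2556678 ÷ 17982 → 142 full blocks, remainder 3234.
Within the partial block the first minute is 1800 frames and each further minute 1798, so 1 further minute boundary passed. Total skipped labels = 18 × 142 + 2 × 1 = 2558.
Non-drop label index = 2556678 + 2558 = 2559236; at 30 labels/s that is 23:41:47:26, i.e. DF 23:41:47;26.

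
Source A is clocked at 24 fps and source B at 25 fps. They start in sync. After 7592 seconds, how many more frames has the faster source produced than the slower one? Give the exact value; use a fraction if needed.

7592 frames

A emits 24 × 7592 = 182208 frames; B emits 25 × 7592 = 189800.
Difference = 7592 frames; B is ahead of A.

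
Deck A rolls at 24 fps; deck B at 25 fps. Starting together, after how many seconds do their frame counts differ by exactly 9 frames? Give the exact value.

The gap grows by |25 − 24| = 1 frame per second.
Time for a 9-frame gap: 9 ÷ (1) = 9 s.

9 seconds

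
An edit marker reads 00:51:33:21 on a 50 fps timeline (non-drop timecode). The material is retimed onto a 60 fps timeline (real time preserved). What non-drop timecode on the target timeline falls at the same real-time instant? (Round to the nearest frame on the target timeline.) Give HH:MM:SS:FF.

Source frame index: (0×3600 + 51×60 + 33) × 50 + 21 = 154671.
Real time: 154671 / (50) = 154671/50 s.
Target frame: (154671/50) × (60) = 928026/5 ≈ 185605.200 → 185605.
At 60 labels/s: frame 185605 → 00:51:33:25.

00:51:33:25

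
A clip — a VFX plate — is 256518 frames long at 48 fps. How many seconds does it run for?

5344.125 seconds

Running time = 256518 / (48) = 5344.125 s.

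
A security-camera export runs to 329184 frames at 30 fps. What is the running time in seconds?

10972.8 seconds

Running time = 329184 / (30) = 10972.8 s.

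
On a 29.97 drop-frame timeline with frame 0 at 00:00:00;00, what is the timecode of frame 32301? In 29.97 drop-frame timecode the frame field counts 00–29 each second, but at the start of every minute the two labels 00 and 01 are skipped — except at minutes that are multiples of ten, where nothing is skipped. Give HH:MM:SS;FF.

Ten DF minutes hold 17982 frames, so frame 32301 lies in block 1 (frames 17982–35963) with 14319 frames into that block.
The block's first minute is 1800 frames and the rest 1798 each; 14319 frames reaches minute 7, so 1 × 18 + 7 × 2 = 32 labels have been skipped so far.
Adding those back, label number 32301 + 32 = 32333 at 30 labels/s is 1077 s + 23 f = 0 h 17 min 57 s frame 23, i.e. 00:17:57;23.

00:17:57;23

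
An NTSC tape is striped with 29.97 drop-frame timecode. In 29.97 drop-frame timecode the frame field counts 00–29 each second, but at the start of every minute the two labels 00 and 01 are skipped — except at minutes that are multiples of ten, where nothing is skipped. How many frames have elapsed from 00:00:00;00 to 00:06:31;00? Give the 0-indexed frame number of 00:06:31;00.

Complete 10-minute blocks: 0, each 17982 frames → 0.
Remaining 6 whole minutes in the current block: 1800 + 5 × 1798 = 10790 frames.
Within the current minute: 31 × 30 + 0 − 2 = 928 (labels ;00/;01 skipped at this minute). Total = 0 + 10790 + 928 = 11718.

11718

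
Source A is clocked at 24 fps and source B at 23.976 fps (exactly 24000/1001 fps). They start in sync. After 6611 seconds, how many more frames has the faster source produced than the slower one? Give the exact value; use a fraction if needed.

A emits 24 × 6611 = 158664 frames; B emits 24000/1001 × 6611 = 14424000/91.
Difference = 14424/91 frames (≈ 158.5055); B is behind A.

14424/91 frames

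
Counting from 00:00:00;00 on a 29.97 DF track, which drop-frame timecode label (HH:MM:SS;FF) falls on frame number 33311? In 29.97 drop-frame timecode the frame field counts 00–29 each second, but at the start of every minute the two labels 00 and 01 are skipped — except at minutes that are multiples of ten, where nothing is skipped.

00:18:31;15

Ten DF minutes hold 17982 frames, so frame 33311 lies in block 1 (frames 17982–35963) with 15329 frames into that block.
The block's first minute is 1800 frames and the rest 1798 each; 15329 frames reaches minute 8, so 1 × 18 + 8 × 2 = 34 labels have been skipped so far.
Adding those back, label number 33311 + 34 = 33345 at 30 labels/s is 1111 s + 15 f = 0 h 18 min 31 s frame 15, i.e. 00:18:31;15.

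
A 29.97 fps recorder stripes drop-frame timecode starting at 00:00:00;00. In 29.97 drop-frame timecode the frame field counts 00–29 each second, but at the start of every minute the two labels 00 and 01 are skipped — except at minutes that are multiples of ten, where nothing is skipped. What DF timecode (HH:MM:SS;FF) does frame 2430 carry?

Each 10-minute DF block holds 10 × 60 × 30 − 9 × 2 = 17982 frames. 2430 ÷ 17982 → 0 full blocks, remainder 2430.
Within the partial block the first minute is 1800 frames and each further minute 1798, so 1 further minute boundary passed. Total skipped labels = 18 × 0 + 2 × 1 = 2.
Non-drop label index = 2430 + 2 = 2432; at 30 labels/s that is 00:01:21:02, i.e. DF 00:01:21;02.

00:01:21;02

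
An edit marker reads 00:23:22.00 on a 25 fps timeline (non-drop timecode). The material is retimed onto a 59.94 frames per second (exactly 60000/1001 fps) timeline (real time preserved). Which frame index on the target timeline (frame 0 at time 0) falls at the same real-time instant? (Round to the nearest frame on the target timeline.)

frame 84036

Source frame index: (0×3600 + 23×60 + 22) × 25 + 0 = 35050.
Real time: 35050 / (25) = 1402 s.
Target frame: (1402) × (60000/1001) = 84120000/1001 ≈ 84035.964 → 84036.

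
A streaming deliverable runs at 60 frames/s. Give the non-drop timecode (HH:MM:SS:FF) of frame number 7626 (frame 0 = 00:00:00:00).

00:02:07:06

7626 ÷ 60 = 127 full seconds, remainder 6 frames.
127 s = 0 h 2 min 7 s.
Timecode: 00:02:07:06.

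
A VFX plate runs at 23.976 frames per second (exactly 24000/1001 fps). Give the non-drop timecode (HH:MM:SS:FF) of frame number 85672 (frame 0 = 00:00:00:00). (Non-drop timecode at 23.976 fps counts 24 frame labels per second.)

00:59:29:16

85672 ÷ 24 = 3569 full seconds, remainder 16 frames.
3569 s = 0 h 59 min 29 s.
Timecode: 00:59:29:16.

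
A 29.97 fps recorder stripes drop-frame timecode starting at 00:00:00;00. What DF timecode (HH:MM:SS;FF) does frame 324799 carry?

Each 10-minute DF block holds 10 × 60 × 30 − 9 × 2 = 17982 frames. 324799 ÷ 17982 → 18 full blocks, remainder 1123.
Within the partial block the first minute is 1800 frames and each further minute 1798, so 0 further minute boundaries passed. Total skipped labels = 18 × 18 + 2 × 0 = 324.
Non-drop label index = 324799 + 324 = 325123; at 30 labels/s that is 03:00:37:13, i.e. DF 03:00:37;13.

03:00:37;13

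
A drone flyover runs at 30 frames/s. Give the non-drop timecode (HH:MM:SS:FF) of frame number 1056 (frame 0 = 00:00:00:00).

1056 ÷ 30 = 35 full seconds, remainder 6 frames.
35 s = 0 h 0 min 35 s.
Timecode: 00:00:35:06.

00:00:35:06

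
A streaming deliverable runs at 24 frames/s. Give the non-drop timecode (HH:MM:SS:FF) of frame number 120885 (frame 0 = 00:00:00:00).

01:23:56:21

120885 ÷ 24 = 5036 full seconds, remainder 21 frames.
5036 s = 1 h 23 min 56 s.
Timecode: 01:23:56:21.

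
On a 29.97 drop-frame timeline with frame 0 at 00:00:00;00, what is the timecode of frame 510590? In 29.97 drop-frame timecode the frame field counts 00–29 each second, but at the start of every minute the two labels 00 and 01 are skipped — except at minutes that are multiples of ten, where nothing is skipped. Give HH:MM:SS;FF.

Each 10-minute DF block holds 10 × 60 × 30 − 9 × 2 = 17982 frames. 510590 ÷ 17982 → 28 full blocks, remainder 7094.
Within the partial block the first minute is 1800 frames and each further minute 1798, so 3 further minute boundaries passed. Total skipped labels = 18 × 28 + 2 × 3 = 510.
Non-drop label index = 510590 + 510 = 511100; at 30 labels/s that is 04:43:56:20, i.e. DF 04:43:56;20.

04:43:56;20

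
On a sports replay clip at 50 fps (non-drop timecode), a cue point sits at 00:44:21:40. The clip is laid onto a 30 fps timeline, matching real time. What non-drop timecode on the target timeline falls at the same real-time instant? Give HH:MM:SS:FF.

Source frame index: (0×3600 + 44×60 + 21) × 50 + 40 = 133090.
Real time: 133090 / (50) = 13309/5 s.
Target frame: (13309/5) × (30) = 79854.
At 30 labels/s: frame 79854 → 00:44:21:24.

00:44:21:24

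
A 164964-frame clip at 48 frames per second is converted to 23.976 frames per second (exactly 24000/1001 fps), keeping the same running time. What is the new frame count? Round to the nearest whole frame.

Frames at target rate = 164964 × (24000/1001) / (48) = 82482000/1001 ≈ 82399.600.
Nearest whole frame: 82400.

82400 frames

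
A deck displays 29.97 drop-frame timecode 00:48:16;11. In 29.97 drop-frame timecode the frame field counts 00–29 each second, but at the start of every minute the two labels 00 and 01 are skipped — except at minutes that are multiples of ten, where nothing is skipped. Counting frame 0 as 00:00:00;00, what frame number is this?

As if non-drop at 30 labels/s: (0 × 3600 + 48 × 60 + 16) × 30 + 11 = 86891.
Minute boundaries passed: 48; those not divisible by 10: 48 − 4 = 44; dropped labels = 2 × 44 = 88.
Actual frame index = 86891 − 88 = 86803.

86803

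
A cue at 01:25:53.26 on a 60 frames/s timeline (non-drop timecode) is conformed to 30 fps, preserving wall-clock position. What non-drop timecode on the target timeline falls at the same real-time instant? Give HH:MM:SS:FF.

Source frame index: (1×3600 + 25×60 + 53) × 60 + 26 = 309206.
Real time: 309206 / (60) = 154603/30 s.
Target frame: (154603/30) × (30) = 154603.
At 30 labels/s: frame 154603 → 01:25:53:13.

01:25:53:13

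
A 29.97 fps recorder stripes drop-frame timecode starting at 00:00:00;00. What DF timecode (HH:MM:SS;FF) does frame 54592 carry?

00:30:21;16

Each 10-minute DF block holds 10 × 60 × 30 − 9 × 2 = 17982 frames. 54592 ÷ 17982 → 3 full blocks, remainder 646.
Within the partial block the first minute is 1800 frames and each further minute 1798, so 0 further minute boundaries passed. Total skipped labels = 18 × 3 + 2 × 0 = 54.
Non-drop label index = 54592 + 54 = 54646; at 30 labels/s that is 00:30:21:16, i.e. DF 00:30:21;16.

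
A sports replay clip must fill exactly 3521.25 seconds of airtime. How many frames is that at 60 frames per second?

211275 frames

Frames = 3521.25 × 60 = 211275.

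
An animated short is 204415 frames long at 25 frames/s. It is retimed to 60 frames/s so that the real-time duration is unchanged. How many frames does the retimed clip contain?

Target frames = source frames × (target rate / source rate) = 204415 × (60)/(25) = 204415 × 12/5 = 490596.

490596 frames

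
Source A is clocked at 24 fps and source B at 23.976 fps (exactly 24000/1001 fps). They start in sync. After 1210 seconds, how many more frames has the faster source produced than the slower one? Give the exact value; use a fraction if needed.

A emits 24 × 1210 = 29040 frames; B emits 24000/1001 × 1210 = 2640000/91.
Difference = 2640/91 frames (≈ 29.0110); B is behind A.

2640/91 frames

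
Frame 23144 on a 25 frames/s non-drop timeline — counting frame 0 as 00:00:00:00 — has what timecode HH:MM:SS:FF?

00:15:25:19

23144 ÷ 25 = 925 full seconds, remainder 19 frames.
925 s = 0 h 15 min 25 s.
Timecode: 00:15:25:19.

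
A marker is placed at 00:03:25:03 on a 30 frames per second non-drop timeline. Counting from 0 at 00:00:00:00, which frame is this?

frame 6153

Total seconds to the label: (0 × 3600 + 3 × 60 + 25) = 205.
Frame index = 205 × 30 + 3 = 6153.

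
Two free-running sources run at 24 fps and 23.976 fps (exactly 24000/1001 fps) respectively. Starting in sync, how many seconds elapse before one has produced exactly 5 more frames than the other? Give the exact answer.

The gap grows by |24000/1001 − 24| = 24/1001 frames per second.
Time for a 5-frame gap: 5 ÷ (24/1001) = 5005/24 s.

5005/24 seconds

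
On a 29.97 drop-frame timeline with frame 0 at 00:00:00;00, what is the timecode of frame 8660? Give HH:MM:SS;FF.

00:04:48;28

Ten DF minutes hold 17982 frames, so frame 8660 lies in block 0 (frames 0–17981) with 8660 frames into that block.
The block's first minute is 1800 frames and the rest 1798 each; 8660 frames reaches minute 4, so 0 × 18 + 4 × 2 = 8 labels have been skipped so far.
Adding those back, label number 8660 + 8 = 8668 at 30 labels/s is 288 s + 28 f = 0 h 4 min 48 s frame 28, i.e. 00:04:48;28.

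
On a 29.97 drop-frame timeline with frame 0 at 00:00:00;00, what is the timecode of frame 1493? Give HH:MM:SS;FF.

00:00:49;23

Each 10-minute DF block holds 10 × 60 × 30 − 9 × 2 = 17982 frames. 1493 ÷ 17982 → 0 full blocks, remainder 1493.
Within the partial block the first minute is 1800 frames and each further minute 1798, so 0 further minute boundaries passed. Total skipped labels = 18 × 0 + 2 × 0 = 0.
Non-drop label index = 1493 + 0 = 1493; at 30 labels/s that is 00:00:49:23, i.e. DF 00:00:49;23.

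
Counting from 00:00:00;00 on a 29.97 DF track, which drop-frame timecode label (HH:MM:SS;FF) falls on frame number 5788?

00:03:13;04

Ten DF minutes hold 17982 frames, so frame 5788 lies in block 0 (frames 0–17981) with 5788 frames into that block.
The block's first minute is 1800 frames and the rest 1798 each; 5788 frames reaches minute 3, so 0 × 18 + 3 × 2 = 6 labels have been skipped so far.
Adding those back, label number 5788 + 6 = 5794 at 30 labels/s is 193 s + 4 f = 0 h 3 min 13 s frame 4, i.e. 00:03:13;04.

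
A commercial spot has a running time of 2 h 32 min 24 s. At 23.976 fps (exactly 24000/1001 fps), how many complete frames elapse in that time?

219236 frames

2 h 32 min 24 s = 9144 s.
Frames = 9144 × 24000/1001 = 219456000/1001 ≈ 219236.7632.
Complete frames: 219236.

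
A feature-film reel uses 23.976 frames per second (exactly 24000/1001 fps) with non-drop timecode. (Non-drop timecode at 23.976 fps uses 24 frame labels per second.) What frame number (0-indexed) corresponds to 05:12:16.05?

frame 449669

Total seconds to the label: (5 × 3600 + 12 × 60 + 16) = 18736.
Frame index = 18736 × 24 + 5 = 449669.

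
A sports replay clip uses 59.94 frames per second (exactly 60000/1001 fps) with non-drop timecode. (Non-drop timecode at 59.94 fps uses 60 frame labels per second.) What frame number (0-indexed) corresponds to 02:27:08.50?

Total seconds to the label: (2 × 3600 + 27 × 60 + 8) = 8828.
Frame index = 8828 × 60 + 50 = 529730.

frame 529730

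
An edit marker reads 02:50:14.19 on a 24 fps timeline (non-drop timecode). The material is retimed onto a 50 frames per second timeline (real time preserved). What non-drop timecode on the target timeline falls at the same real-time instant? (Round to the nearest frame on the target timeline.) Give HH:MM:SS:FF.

02:50:14:40

Source frame index: (2×3600 + 50×60 + 14) × 24 + 19 = 245155.
Real time: 245155 / (24) = 245155/24 s.
Target frame: (245155/24) × (50) = 6128875/12 ≈ 510739.583 → 510740.
At 50 labels/s: frame 510740 → 02:50:14:40.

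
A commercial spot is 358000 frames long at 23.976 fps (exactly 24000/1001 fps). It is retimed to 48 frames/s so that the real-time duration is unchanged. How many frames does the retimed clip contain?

Target frames = source frames × (target rate / source rate) = 358000 × (48)/(24000/1001) = 358000 × 1001/500 = 716716.

716716 frames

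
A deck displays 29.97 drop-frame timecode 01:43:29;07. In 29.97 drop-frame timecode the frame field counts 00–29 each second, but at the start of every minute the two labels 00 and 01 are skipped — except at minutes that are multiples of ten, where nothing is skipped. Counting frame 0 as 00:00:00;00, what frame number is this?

As if non-drop at 30 labels/s: (1 × 3600 + 43 × 60 + 29) × 30 + 7 = 186277.
Minute boundaries passed: 103; those not divisible by 10: 103 − 10 = 93; dropped labels = 2 × 93 = 186.
Actual frame index = 186277 − 186 = 186091.

186091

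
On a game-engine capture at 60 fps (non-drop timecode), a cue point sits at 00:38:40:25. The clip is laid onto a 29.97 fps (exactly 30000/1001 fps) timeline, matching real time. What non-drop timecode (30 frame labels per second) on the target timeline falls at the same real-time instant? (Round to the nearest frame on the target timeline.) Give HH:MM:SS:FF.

00:38:38:03

Source frame index: (0×3600 + 38×60 + 40) × 60 + 25 = 139225.
Real time: 139225 / (60) = 27845/12 s.
Target frame: (27845/12) × (30000/1001) = 69612500/1001 ≈ 69542.957 → 69543.
At 30 labels/s: frame 69543 → 00:38:38:03.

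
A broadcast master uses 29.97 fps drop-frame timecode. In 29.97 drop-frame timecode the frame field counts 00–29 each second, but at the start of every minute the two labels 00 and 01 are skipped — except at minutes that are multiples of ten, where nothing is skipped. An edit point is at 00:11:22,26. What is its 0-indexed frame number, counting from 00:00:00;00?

20466

As if non-drop at 30 labels/s: (0 × 3600 + 11 × 60 + 22) × 30 + 26 = 20486.
Minute boundaries passed: 11; those not divisible by 10: 11 − 1 = 10; dropped labels = 2 × 10 = 20.
Actual frame index = 20486 − 20 = 20466.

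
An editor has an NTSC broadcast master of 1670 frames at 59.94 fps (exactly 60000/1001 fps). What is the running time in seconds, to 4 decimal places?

27.8612 seconds

Running time = 1670 × 1001/60000 = 167167/6000 s ≈ 27.8612 s.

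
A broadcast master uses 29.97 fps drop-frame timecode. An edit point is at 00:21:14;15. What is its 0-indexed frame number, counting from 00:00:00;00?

38197

Complete 10-minute blocks: 2, each 17982 frames → 35964.
Remaining 1 whole minute in the current block: 1800 + 0 × 1798 = 1800 frames.
Within the current minute: 14 × 30 + 15 − 2 = 433 (labels ;00/;01 skipped at this minute). Total = 35964 + 1800 + 433 = 38197.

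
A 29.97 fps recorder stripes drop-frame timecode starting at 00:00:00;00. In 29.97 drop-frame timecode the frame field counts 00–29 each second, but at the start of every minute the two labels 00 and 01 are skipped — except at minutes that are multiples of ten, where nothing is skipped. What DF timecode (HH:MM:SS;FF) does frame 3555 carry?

Each 10-minute DF block holds 10 × 60 × 30 − 9 × 2 = 17982 frames. 3555 ÷ 17982 → 0 full blocks, remainder 3555.
Within the partial block the first minute is 1800 frames and each further minute 1798, so 1 further minute boundary passed. Total skipped labels = 18 × 0 + 2 × 1 = 2.
Non-drop label index = 3555 + 2 = 3557; at 30 labels/s that is 00:01:58:17, i.e. DF 00:01:58;17.

00:01:58;17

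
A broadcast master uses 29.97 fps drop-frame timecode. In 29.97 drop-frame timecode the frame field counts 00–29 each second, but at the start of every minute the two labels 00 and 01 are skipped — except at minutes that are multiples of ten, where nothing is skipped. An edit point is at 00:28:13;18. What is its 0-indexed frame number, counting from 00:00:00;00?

50756

Complete 10-minute blocks: 2, each 17982 frames → 35964.
Remaining 8 whole minutes in the current block: 1800 + 7 × 1798 = 14386 frames.
Within the current minute: 13 × 30 + 18 − 2 = 406 (labels ;00/;01 skipped at this minute). Total = 35964 + 14386 + 406 = 50756.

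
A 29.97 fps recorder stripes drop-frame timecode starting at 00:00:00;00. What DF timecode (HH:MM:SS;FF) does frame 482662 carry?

Each 10-minute DF block holds 10 × 60 × 30 − 9 × 2 = 17982 frames. 482662 ÷ 17982 → 26 full blocks, remainder 15130.
Within the partial block the first minute is 1800 frames and each further minute 1798, so 8 further minute boundaries passed. Total skipped labels = 18 × 26 + 2 × 8 = 484.
Non-drop label index = 482662 + 484 = 483146; at 30 labels/s that is 04:28:24:26, i.e. DF 04:28:24;26.

04:28:24;26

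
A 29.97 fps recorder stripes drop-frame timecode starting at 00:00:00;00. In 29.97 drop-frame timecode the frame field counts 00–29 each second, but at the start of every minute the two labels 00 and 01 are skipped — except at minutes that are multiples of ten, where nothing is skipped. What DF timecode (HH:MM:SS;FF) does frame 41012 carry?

Ten DF minutes hold 17982 frames, so frame 41012 lies in block 2 (frames 35964–53945) with 5048 frames into that block.
The block's first minute is 1800 frames and the rest 1798 each; 5048 frames reaches minute 2, so 2 × 18 + 2 × 2 = 40 labels have been skipped so far.
Adding those back, label number 41012 + 40 = 41052 at 30 labels/s is 1368 s + 12 f = 0 h 22 min 48 s frame 12, i.e. 00:22:48;12.

00:22:48;12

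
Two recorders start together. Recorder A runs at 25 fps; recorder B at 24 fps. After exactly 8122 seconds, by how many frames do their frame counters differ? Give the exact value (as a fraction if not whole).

A emits 25 × 8122 = 203050 frames; B emits 24 × 8122 = 194928.
Difference = 8122 frames; B is behind A.

8122 frames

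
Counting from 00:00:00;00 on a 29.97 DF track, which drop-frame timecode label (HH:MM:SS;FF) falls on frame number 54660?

Each 10-minute DF block holds 10 × 60 × 30 − 9 × 2 = 17982 frames. 54660 ÷ 17982 → 3 full blocks, remainder 714.
Within the partial block the first minute is 1800 frames and each further minute 1798, so 0 further minute boundaries passed. Total skipped labels = 18 × 3 + 2 × 0 = 54.
Non-drop label index = 54660 + 54 = 54714; at 30 labels/s that is 00:30:23:24, i.e. DF 00:30:23;24.

00:30:23;24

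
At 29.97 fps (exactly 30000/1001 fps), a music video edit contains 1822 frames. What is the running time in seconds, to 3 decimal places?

60.794 seconds

Running time = 1822 × 1001/30000 = 911911/15000 s ≈ 60.794 s.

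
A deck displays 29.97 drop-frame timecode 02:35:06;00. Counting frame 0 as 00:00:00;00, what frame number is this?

Complete 10-minute blocks: 15, each 17982 frames → 269730.
Remaining 5 whole minutes in the current block: 1800 + 4 × 1798 = 8992 frames.
Within the current minute: 6 × 30 + 0 − 2 = 178 (labels ;00/;01 skipped at this minute). Total = 269730 + 8992 + 178 = 278900.

278900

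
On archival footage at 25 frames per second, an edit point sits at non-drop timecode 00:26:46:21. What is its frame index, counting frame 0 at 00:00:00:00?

frame 40171

Total seconds to the label: (0 × 3600 + 26 × 60 + 46) = 1606.
Frame index = 1606 × 25 + 21 = 40171.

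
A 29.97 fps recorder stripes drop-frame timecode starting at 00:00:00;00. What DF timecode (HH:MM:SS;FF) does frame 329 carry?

Each 10-minute DF block holds 10 × 60 × 30 − 9 × 2 = 17982 frames. 329 ÷ 17982 → 0 full blocks, remainder 329.
Within the partial block the first minute is 1800 frames and each further minute 1798, so 0 further minute boundaries passed. Total skipped labels = 18 × 0 + 2 × 0 = 0.
Non-drop label index = 329 + 0 = 329; at 30 labels/s that is 00:00:10:29, i.e. DF 00:00:10;29.

00:00:10;29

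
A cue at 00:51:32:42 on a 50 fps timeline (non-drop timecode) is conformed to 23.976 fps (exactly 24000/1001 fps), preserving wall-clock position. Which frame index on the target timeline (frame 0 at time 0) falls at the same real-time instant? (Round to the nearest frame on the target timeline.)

frame 74154

Source frame index: (0×3600 + 51×60 + 32) × 50 + 42 = 154642.
Real time: 154642 / (50) = 77321/25 s.
Target frame: (77321/25) × (24000/1001) = 74228160/1001 ≈ 74154.006 → 74154.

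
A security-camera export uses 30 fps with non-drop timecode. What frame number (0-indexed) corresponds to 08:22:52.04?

905164

Total seconds to the label: (8 × 3600 + 22 × 60 + 52) = 30172.
Frame index = 30172 × 30 + 4 = 905164.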